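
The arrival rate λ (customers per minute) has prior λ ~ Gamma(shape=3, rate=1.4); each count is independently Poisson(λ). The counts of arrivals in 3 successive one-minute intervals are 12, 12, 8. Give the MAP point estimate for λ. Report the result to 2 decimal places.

Σxᵢ = 12+12+8 = 32, with n = 3.
Posterior ∝ λ^2e^(−1.4λ) · λ^32e^(−3λ) = λ^34e^(−4.4λ), i.e. Gamma(shape=35, rate=4.4).
The mode of a Gamma(a, b) with a ≥ 1 (shape–rate) is (a−1)/b = 34/4.4 ≈ 7.73.

λ̂_MAP = 7.73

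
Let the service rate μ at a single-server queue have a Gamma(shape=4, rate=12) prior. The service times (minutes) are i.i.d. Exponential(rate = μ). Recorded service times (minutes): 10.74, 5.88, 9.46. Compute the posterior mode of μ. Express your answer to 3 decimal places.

The Exponential(rate=μ) likelihood is ∝ μ^n e^(−μΣtᵢ). Here n = 3 and Σtᵢ = 10.74 + 5.88 + 9.46 = 26.08.
Posterior ∝ μ^3e^(−12μ) · μ^3e^(−26.08μ) = μ^6e^(−38.08μ), i.e. Gamma(7, 38.08).
Mode = (a−1)/b = 6/38.08 ≈ 0.158.

μ̂_MAP = 0.158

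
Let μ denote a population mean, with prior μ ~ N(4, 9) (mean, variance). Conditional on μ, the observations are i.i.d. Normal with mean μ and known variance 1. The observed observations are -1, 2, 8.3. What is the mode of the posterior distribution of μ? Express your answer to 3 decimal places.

μ̂_MAP = 3.132

n = 3; x̄ = ((-1) + 2 + 8.3)/3 = 9.3/3 = 3.1.
For a Normal prior and Normal likelihood with known variance, the posterior is Normal; its mode equals its mean, the precision-weighted average.
Prior precision 1/σ₀² = 1/9; data precision n/σ² = 3/1 = 3.
μ̂ = ((1/9)·4 + 3·3.1) / (1/9 + 3) = (877/90)/(28/9) = 877/280 ≈ 3.132.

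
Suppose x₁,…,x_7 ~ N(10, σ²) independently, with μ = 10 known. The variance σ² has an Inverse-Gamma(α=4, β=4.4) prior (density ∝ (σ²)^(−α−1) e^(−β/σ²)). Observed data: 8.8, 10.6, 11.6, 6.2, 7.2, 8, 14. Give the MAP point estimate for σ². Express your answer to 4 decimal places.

σ̂²_MAP = 3.2612

Sum of squared deviations about the known mean: SS = (8.8−10)² + (10.6−10)² + (11.6−10)² + (6.2−10)² + (7.2−10)² + (8−10)² + (14−10)² = 46.64.
The Normal likelihood contributes (σ²)^(−n/2) exp(−SS/(2σ²)), so the posterior is Inverse-Gamma(α + n/2, β + SS/2) = Inverse-Gamma(7.5, 27.72).
The mode of Inverse-Gamma(a, b) is b/(a+1) = 27.72/8.5 ≈ 3.2612.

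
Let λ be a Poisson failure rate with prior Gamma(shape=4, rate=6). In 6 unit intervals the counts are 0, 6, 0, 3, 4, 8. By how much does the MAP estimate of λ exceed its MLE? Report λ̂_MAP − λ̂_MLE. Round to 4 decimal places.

MAP − MLE = -1.5000

Σxᵢ = 21. Posterior is Gamma(25, 12); MAP = (25−1)/12 = 24/12 ≈ 2.00000.
MLE = x̄ = 21/6 ≈ 3.50000.
Difference = 24/12 − 21/6 = -3/2 ≈ -1.5000.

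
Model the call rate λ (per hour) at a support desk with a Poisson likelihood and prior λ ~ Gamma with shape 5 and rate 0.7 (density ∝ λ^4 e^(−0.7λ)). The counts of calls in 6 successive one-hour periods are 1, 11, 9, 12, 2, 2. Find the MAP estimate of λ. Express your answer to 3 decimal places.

Σxᵢ = 1+11+9+12+2+2 = 37, with n = 6.
Posterior ∝ λ^4e^(−0.7λ) · λ^37e^(−6λ) = λ^41e^(−6.7λ), i.e. Gamma(shape=42, rate=6.7).
The mode of a Gamma(a, b) with a ≥ 1 (shape–rate) is (a−1)/b = 41/6.7 ≈ 6.119.

λ̂_MAP = 6.119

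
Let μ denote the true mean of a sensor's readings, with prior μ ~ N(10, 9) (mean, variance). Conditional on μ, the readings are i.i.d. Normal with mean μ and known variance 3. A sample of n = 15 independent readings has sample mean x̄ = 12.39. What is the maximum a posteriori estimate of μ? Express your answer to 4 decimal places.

n = 15, x̄ = 12.39.
For a Normal prior and Normal likelihood with known variance, the posterior is Normal; its mode equals its mean, the precision-weighted average.
Prior precision 1/σ₀² = 1/9; data precision n/σ² = 15/3 = 5.
μ̂ = ((1/9)·10 + 5·12.39) / (1/9 + 5) = (11351/180)/(46/9) = 11351/920 ≈ 12.3380.

μ̂_MAP = 12.3380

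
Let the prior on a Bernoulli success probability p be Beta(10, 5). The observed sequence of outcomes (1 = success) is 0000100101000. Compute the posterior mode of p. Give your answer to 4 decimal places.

Prior: Beta(10, 5).
Data: 3 successes in 13 trials (from the sequence). The binomial likelihood contributes p^3(1−p)^10, so the posterior is Beta(10+3, 5+10) = Beta(13, 15).
For Beta(a, b) with a, b > 1 the mode is (a−1)/(a+b−2) = 12/26 ≈ 0.4615.

p̂_MAP = 0.4615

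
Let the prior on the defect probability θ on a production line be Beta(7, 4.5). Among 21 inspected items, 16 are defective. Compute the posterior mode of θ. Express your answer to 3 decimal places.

Prior: Beta(7, 4.5).
Data: 16 successes in 21 trials. The binomial likelihood contributes θ^16(1−θ)^5, so the posterior is Beta(7+16, 4.5+5) = Beta(23, 9.5).
For Beta(a, b) with a, b > 1 the mode is (a−1)/(a+b−2) = 22/30.5 ≈ 0.721.

θ̂_MAP = 0.721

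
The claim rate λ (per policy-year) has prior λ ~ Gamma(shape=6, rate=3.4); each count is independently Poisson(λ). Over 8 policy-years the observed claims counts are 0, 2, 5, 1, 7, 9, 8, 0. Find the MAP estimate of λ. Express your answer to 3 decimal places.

Σxᵢ = 0+2+5+1+7+9+8+0 = 32, with n = 8.
Posterior ∝ λ^5e^(−3.4λ) · λ^32e^(−8λ) = λ^37e^(−11.4λ), i.e. Gamma(shape=38, rate=11.4).
The mode of a Gamma(a, b) with a ≥ 1 (shape–rate) is (a−1)/b = 37/11.4 ≈ 3.246.

λ̂_MAP = 3.246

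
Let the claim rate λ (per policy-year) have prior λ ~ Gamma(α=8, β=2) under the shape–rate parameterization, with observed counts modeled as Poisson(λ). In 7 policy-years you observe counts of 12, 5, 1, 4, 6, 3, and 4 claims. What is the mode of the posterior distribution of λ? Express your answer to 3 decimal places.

λ̂_MAP = 4.667

Σxᵢ = 12+5+1+4+6+3+4 = 35, with n = 7.
Posterior ∝ λ^7e^(−2λ) · λ^35e^(−7λ) = λ^42e^(−9λ), i.e. Gamma(shape=43, rate=9).
The mode of a Gamma(a, b) with a ≥ 1 (shape–rate) is (a−1)/b = 42/9 ≈ 4.667.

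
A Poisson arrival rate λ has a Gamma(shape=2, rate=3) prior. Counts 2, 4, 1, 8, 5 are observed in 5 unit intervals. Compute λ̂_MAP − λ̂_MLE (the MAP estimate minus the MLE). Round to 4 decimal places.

MAP − MLE = -1.3750

Σxᵢ = 20. Posterior is Gamma(22, 8); MAP = (22−1)/8 = 21/8 ≈ 2.62500.
MLE = x̄ = 20/5 ≈ 4.00000.
Difference = 21/8 − 20/5 = -11/8 ≈ -1.3750.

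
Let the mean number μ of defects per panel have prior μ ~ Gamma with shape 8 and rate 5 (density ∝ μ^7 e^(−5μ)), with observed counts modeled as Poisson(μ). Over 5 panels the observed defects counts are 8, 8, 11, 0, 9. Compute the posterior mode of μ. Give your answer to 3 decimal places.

Σxᵢ = 8+8+11+0+9 = 36, with n = 5.
Posterior ∝ μ^7e^(−5μ) · μ^36e^(−5μ) = μ^43e^(−10μ), i.e. Gamma(shape=44, rate=10).
The mode of a Gamma(a, b) with a ≥ 1 (shape–rate) is (a−1)/b = 43/10 ≈ 4.300.

μ̂_MAP = 4.300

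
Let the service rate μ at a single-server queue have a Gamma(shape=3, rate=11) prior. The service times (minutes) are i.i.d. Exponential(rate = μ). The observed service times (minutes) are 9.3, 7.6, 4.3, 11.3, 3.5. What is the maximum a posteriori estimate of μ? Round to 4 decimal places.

The Exponential(rate=μ) likelihood is ∝ μ^n e^(−μΣtᵢ). Here n = 5 and Σtᵢ = 9.3 + 7.6 + 4.3 + 11.3 + 3.5 = 36.
Posterior ∝ μ^2e^(−11μ) · μ^5e^(−36μ) = μ^7e^(−47μ), i.e. Gamma(8, 47).
Mode = (a−1)/b = 7/47 ≈ 0.1489.

μ̂_MAP = 0.1489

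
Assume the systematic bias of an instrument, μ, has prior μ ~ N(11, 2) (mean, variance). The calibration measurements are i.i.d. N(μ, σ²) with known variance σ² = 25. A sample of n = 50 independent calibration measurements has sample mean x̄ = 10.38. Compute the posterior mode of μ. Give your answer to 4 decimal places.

μ̂_MAP = 10.5040

n = 50, x̄ = 10.38.
For a Normal prior and Normal likelihood with known variance, the posterior is Normal; its mode equals its mean, the precision-weighted average.
Prior precision 1/σ₀² = 1/2 = 0.5; data precision n/σ² = 50/25 = 2.
μ̂ = (0.5·11 + 2·10.38) / (0.5 + 2) = 26.26/2.5 = 10.5040.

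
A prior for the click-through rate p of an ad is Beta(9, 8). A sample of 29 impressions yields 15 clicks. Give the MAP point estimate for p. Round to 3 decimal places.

Prior: Beta(9, 8).
Data: 15 successes in 29 trials. The binomial likelihood contributes p^15(1−p)^14, so the posterior is Beta(9+15, 8+14) = Beta(24, 22).
For Beta(a, b) with a, b > 1 the mode is (a−1)/(a+b−2) = 23/44 ≈ 0.523.

p̂_MAP = 0.523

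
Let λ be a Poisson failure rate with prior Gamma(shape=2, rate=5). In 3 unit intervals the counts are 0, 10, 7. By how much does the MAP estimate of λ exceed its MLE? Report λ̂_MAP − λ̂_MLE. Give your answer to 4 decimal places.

MAP − MLE = -3.4167

Σxᵢ = 17. Posterior is Gamma(19, 8); MAP = (19−1)/8 = 18/8 ≈ 2.25000.
MLE = x̄ = 17/3 ≈ 5.66667.
Difference = 18/8 − 17/3 = -41/12 ≈ -3.4167.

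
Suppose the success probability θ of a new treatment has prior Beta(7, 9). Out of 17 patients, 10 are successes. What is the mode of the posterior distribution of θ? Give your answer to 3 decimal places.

θ̂_MAP = 0.516

Prior: Beta(7, 9).
Data: 10 successes in 17 trials. The binomial likelihood contributes θ^10(1−θ)^7, so the posterior is Beta(7+10, 9+7) = Beta(17, 16).
For Beta(a, b) with a, b > 1 the mode is (a−1)/(a+b−2) = 16/31 ≈ 0.516.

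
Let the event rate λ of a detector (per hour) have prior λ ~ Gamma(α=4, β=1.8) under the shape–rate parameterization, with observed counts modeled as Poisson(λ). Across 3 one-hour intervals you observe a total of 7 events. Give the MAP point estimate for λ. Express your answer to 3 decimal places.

λ̂_MAP = 2.083

Σxᵢ = 7, n = 3.
Posterior ∝ λ^3e^(−1.8λ) · λ^7e^(−3λ) = λ^10e^(−4.8λ), i.e. Gamma(shape=11, rate=4.8).
The mode of a Gamma(a, b) with a ≥ 1 (shape–rate) is (a−1)/b = 10/4.8 ≈ 2.083.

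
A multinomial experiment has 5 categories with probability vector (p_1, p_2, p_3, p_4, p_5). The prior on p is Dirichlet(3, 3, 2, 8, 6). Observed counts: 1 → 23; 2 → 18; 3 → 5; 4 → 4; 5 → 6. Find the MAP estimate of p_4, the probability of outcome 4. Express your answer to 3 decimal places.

MAP estimate: 0.151

The posterior is Dirichlet(αᵢ + nᵢ) = Dirichlet(26, 21, 7, 12, 12).
For a Dirichlet(a₁,…,a_K) with all aᵢ > 1, the mode has j-th component (aⱼ − 1)/(Σaᵢ − K).
Here Σaᵢ = 78 and K = 5, so p_4 = (12 − 1)/(78 − 5) = 11/73 ≈ 0.151.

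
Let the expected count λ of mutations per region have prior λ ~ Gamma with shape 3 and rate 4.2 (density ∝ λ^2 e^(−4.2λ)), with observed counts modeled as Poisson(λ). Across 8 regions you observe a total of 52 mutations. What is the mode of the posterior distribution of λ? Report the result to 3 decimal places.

λ̂_MAP = 4.426

Σxᵢ = 52, n = 8.
Posterior ∝ λ^2e^(−4.2λ) · λ^52e^(−8λ) = λ^54e^(−12.2λ), i.e. Gamma(shape=55, rate=12.2).
The mode of a Gamma(a, b) with a ≥ 1 (shape–rate) is (a−1)/b = 54/12.2 ≈ 4.426.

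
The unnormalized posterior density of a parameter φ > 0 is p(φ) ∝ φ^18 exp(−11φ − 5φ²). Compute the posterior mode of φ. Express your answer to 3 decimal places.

ℓ'(φ) = 18/φ − 11 − 10φ. Setting this to zero and multiplying by φ: 10φ² + 11φ − 18 = 0.
φ = (−11 + √(11² + 4·10·18)) / (2·10) = (−11 + √841) / 20 = (−11 + 29)/20 = 9/10.
ℓ''(φ) = −18/φ² − 10 < 0, confirming a maximum.

φ̂_MAP = 0.900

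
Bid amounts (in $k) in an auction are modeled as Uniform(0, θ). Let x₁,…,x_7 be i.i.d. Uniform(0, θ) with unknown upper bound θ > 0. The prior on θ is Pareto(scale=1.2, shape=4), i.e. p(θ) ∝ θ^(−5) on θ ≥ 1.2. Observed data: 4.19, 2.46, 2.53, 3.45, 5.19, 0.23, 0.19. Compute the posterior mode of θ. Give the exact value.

θ̂_MAP = 5.19

The Uniform(0, θ) likelihood is θ^(−n) for θ ≥ max(xᵢ), zero otherwise. Here max(xᵢ) = 5.19.
Posterior ∝ θ^(−5) · θ^(−7) = θ^(−12) on θ ≥ max(1.2, 5.19) = 5.19.
This density is strictly decreasing in θ, so the posterior mode lies at the lower boundary of the support.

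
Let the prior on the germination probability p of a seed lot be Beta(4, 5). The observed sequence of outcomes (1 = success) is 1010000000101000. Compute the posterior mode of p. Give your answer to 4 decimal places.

p̂_MAP = 0.3043

Prior: Beta(4, 5).
Data: 4 successes in 16 trials (from the sequence). The binomial likelihood contributes p^4(1−p)^12, so the posterior is Beta(4+4, 5+12) = Beta(8, 17).
For Beta(a, b) with a, b > 1 the mode is (a−1)/(a+b−2) = 7/23 ≈ 0.3043.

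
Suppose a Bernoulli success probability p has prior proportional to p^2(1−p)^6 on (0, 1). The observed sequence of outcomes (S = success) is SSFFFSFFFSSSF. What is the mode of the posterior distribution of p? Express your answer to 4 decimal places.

p̂_MAP = 0.3810

The prior density ∝ p^2(1−p)^6 is the kernel of Beta(3, 7).
Data: 6 successes in 13 trials (from the sequence). The binomial likelihood contributes p^6(1−p)^7, so the posterior is Beta(3+6, 7+7) = Beta(9, 14).
For Beta(a, b) with a, b > 1 the mode is (a−1)/(a+b−2) = 8/21 ≈ 0.3810.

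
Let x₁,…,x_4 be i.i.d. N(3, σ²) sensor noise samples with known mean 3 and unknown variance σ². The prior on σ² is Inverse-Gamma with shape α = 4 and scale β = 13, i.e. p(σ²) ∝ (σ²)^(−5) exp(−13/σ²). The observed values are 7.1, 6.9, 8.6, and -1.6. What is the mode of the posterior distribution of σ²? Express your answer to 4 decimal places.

σ̂²_MAP = 7.8957

Sum of squared deviations about the known mean: SS = (7.1−3)² + (6.9−3)² + (8.6−3)² + (-1.6−3)² = 84.54.
The Normal likelihood contributes (σ²)^(−n/2) exp(−SS/(2σ²)), so the posterior is Inverse-Gamma(α + n/2, β + SS/2) = Inverse-Gamma(6, 55.27).
The mode of Inverse-Gamma(a, b) is b/(a+1) = 55.27/7 ≈ 7.8957.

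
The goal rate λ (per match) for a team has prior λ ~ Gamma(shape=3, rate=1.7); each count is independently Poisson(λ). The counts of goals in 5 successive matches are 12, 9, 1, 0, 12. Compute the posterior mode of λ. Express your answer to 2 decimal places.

Σxᵢ = 12+9+1+0+12 = 34, with n = 5.
Posterior ∝ λ^2e^(−1.7λ) · λ^34e^(−5λ) = λ^36e^(−6.7λ), i.e. Gamma(shape=37, rate=6.7).
The mode of a Gamma(a, b) with a ≥ 1 (shape–rate) is (a−1)/b = 36/6.7 ≈ 5.37.

λ̂_MAP = 5.37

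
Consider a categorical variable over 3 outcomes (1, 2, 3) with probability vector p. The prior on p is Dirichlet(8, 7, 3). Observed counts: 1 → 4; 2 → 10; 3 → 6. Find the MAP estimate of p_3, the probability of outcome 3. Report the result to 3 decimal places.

The posterior is Dirichlet(αᵢ + nᵢ) = Dirichlet(12, 17, 9).
For a Dirichlet(a₁,…,a_K) with all aᵢ > 1, the mode has j-th component (aⱼ − 1)/(Σaᵢ − K).
Here Σaᵢ = 38 and K = 3, so p_3 = (9 − 1)/(38 − 3) = 8/35 ≈ 0.229.

MAP estimate: 0.229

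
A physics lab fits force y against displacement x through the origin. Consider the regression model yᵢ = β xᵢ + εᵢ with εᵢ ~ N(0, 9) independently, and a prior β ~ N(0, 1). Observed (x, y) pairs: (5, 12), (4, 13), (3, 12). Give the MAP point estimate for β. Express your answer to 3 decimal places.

log p(β | y) = −Σ(yᵢ − βxᵢ)²/(2·9) − β²/(2·1) + const.
Setting the derivative to zero: Σxᵢ(yᵢ − βxᵢ)/9 − β/1 = 0, so β = Σxᵢyᵢ / (Σxᵢ² + σ²/τ²).
Σxᵢyᵢ = 5·12 + 4·13 + 3·12 = 148; Σxᵢ² = 50; σ²/τ² = 9.
β̂_MAP = 148 / (50 + 9) = 148/59 ≈ 2.508.

β̂_MAP = 2.508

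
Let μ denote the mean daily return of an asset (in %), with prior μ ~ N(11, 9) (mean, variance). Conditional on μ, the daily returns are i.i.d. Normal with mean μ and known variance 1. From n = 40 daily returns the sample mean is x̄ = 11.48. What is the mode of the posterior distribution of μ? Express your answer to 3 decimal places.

μ̂_MAP = 11.479

n = 40, x̄ = 11.48.
For a Normal prior and Normal likelihood with known variance, the posterior is Normal; its mode equals its mean, the precision-weighted average.
Prior precision 1/σ₀² = 1/9; data precision n/σ² = 40/1 = 40.
μ̂ = ((1/9)·11 + 40·11.48) / (1/9 + 40) = (20719/45)/(361/9) = 20719/1805 ≈ 11.479.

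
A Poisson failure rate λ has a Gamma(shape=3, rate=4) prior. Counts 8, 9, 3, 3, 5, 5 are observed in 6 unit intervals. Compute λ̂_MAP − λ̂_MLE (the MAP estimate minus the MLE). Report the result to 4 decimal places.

Σxᵢ = 33. Posterior is Gamma(36, 10); MAP = (36−1)/10 = 35/10 ≈ 3.50000.
MLE = x̄ = 33/6 ≈ 5.50000.
Difference = 35/10 − 33/6 = -2 ≈ -2.0000.

MAP − MLE = -2.0000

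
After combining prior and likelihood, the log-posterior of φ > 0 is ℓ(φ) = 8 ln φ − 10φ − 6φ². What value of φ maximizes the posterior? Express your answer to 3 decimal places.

ℓ'(φ) = 8/φ − 10 − 12φ. Setting this to zero and multiplying by φ: 12φ² + 10φ − 8 = 0.
φ = (−10 + √(10² + 4·12·8)) / (2·12) = (−10 + √484) / 24 = (−10 + 22)/24 = 1/2.
ℓ''(φ) = −8/φ² − 12 < 0, confirming a maximum.

φ̂_MAP = 0.500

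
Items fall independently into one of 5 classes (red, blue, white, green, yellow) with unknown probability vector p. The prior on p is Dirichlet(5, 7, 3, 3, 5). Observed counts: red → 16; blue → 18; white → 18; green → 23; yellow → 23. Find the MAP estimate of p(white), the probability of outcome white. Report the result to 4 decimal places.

The posterior is Dirichlet(αᵢ + nᵢ) = Dirichlet(21, 25, 21, 26, 28).
For a Dirichlet(a₁,…,a_K) with all aᵢ > 1, the mode has j-th component (aⱼ − 1)/(Σaᵢ − K).
Here Σaᵢ = 121 and K = 5, so p(white) = (21 − 1)/(121 − 5) = 20/116 ≈ 0.1724.

MAP estimate of p(white) = 0.1724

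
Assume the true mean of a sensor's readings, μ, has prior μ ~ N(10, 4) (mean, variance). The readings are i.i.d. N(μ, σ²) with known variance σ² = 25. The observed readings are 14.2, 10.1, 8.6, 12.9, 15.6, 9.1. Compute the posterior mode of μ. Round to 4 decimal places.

μ̂_MAP = 10.8571

n = 6; x̄ = (14.2 + 10.1 + 8.6 + 12.9 + 15.6 + 9.1)/6 = 70.5/6 = 11.75.
For a Normal prior and Normal likelihood with known variance, the posterior is Normal; its mode equals its mean, the precision-weighted average.
Prior precision 1/σ₀² = 1/4 = 0.25; data precision n/σ² = 6/25 = 0.24.
μ̂ = (0.25·10 + 0.24·11.75) / (0.25 + 0.24) = 5.32/0.49 = 76/7 ≈ 10.8571.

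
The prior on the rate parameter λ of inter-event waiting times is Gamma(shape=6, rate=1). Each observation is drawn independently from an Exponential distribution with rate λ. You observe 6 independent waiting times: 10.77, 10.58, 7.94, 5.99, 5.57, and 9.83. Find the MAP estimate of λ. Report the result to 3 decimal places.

The Exponential(rate=λ) likelihood is ∝ λ^n e^(−λΣtᵢ). Here n = 6 and Σtᵢ = 10.77 + 10.58 + 7.94 + 5.99 + 5.57 + 9.83 = 50.68.
Posterior ∝ λ^5e^(−1λ) · λ^6e^(−50.68λ) = λ^11e^(−51.68λ), i.e. Gamma(12, 51.68).
Mode = (a−1)/b = 11/51.68 ≈ 0.213.

λ̂_MAP = 0.213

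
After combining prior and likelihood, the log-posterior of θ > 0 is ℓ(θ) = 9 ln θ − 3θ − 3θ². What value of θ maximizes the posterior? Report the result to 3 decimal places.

θ̂_MAP = 1.000

ℓ'(θ) = 9/θ − 3 − 6θ. Setting this to zero and multiplying by θ: 6θ² + 3θ − 9 = 0.
θ = (−3 + √(3² + 4·6·9)) / (2·6) = (−3 + √225) / 12 = (−3 + 15)/12 = 1.
ℓ''(θ) = −9/θ² − 6 < 0, confirming a maximum.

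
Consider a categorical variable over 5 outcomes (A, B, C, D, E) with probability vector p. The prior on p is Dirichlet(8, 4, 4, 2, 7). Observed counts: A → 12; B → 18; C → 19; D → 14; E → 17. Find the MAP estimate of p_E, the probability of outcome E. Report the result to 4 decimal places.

MAP estimate of p_E = 0.2300

The posterior is Dirichlet(αᵢ + nᵢ) = Dirichlet(20, 22, 23, 16, 24).
For a Dirichlet(a₁,…,a_K) with all aᵢ > 1, the mode has j-th component (aⱼ − 1)/(Σaᵢ − K).
Here Σaᵢ = 105 and K = 5, so p_E = (24 − 1)/(105 − 5) = 23/100 ≈ 0.2300.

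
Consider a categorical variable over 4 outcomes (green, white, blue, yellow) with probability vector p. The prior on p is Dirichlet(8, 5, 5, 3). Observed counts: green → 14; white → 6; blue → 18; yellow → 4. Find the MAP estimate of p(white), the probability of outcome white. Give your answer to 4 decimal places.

The posterior is Dirichlet(αᵢ + nᵢ) = Dirichlet(22, 11, 23, 7).
For a Dirichlet(a₁,…,a_K) with all aᵢ > 1, the mode has j-th component (aⱼ − 1)/(Σaᵢ − K).
Here Σaᵢ = 63 and K = 4, so p(white) = (11 − 1)/(63 − 4) = 10/59 ≈ 0.1695.

MAP estimate of p(white) = 0.1695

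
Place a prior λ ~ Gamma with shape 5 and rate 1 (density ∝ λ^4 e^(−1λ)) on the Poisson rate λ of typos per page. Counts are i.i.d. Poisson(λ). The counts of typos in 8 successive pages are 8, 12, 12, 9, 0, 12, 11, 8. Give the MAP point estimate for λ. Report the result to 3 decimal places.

Σxᵢ = 8+12+12+9+0+12+11+8 = 72, with n = 8.
Posterior ∝ λ^4e^(−1λ) · λ^72e^(−8λ) = λ^76e^(−9λ), i.e. Gamma(shape=77, rate=9).
The mode of a Gamma(a, b) with a ≥ 1 (shape–rate) is (a−1)/b = 76/9 ≈ 8.444.

λ̂_MAP = 8.444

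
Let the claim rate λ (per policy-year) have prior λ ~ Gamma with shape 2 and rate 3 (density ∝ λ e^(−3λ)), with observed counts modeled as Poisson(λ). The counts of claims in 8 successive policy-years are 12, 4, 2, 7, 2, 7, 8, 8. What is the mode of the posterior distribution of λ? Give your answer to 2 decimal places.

Σxᵢ = 12+4+2+7+2+7+8+8 = 50, with n = 8.
Posterior ∝ λe^(−3λ) · λ^50e^(−8λ) = λ^51e^(−11λ), i.e. Gamma(shape=52, rate=11).
The mode of a Gamma(a, b) with a ≥ 1 (shape–rate) is (a−1)/b = 51/11 ≈ 4.64.

λ̂_MAP = 4.64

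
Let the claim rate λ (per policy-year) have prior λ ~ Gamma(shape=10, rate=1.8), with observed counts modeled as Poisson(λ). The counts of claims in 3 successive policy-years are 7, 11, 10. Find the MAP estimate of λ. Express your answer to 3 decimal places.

λ̂_MAP = 7.708

Σxᵢ = 7+11+10 = 28, with n = 3.
Posterior ∝ λ^9e^(−1.8λ) · λ^28e^(−3λ) = λ^37e^(−4.8λ), i.e. Gamma(shape=38, rate=4.8).
The mode of a Gamma(a, b) with a ≥ 1 (shape–rate) is (a−1)/b = 37/4.8 ≈ 7.708.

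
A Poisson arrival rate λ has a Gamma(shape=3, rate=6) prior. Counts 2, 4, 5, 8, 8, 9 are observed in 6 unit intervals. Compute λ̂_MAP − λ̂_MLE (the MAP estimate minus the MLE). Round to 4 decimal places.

MAP − MLE = -2.8333

Σxᵢ = 36. Posterior is Gamma(39, 12); MAP = (39−1)/12 = 38/12 ≈ 3.16667.
MLE = x̄ = 36/6 ≈ 6.00000.
Difference = 38/12 − 36/6 = -17/6 ≈ -2.8333.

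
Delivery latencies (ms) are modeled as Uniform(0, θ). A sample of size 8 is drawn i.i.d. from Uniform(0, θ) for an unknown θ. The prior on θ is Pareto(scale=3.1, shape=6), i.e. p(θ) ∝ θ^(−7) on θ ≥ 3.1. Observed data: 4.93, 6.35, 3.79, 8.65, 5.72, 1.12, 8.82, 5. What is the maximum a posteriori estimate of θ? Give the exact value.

The Uniform(0, θ) likelihood is θ^(−n) for θ ≥ max(xᵢ), zero otherwise. Here max(xᵢ) = 8.82.
Posterior ∝ θ^(−7) · θ^(−8) = θ^(−15) on θ ≥ max(3.1, 8.82) = 8.82.
This density is strictly decreasing in θ, so the posterior mode lies at the lower boundary of the support.

θ̂_MAP = 8.82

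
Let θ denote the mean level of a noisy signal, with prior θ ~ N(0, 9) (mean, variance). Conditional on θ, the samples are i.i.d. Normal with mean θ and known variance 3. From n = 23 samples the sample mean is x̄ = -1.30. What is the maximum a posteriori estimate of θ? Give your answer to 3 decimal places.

n = 23, x̄ = -1.30.
For a Normal prior and Normal likelihood with known variance, the posterior is Normal; its mode equals its mean, the precision-weighted average.
Prior precision 1/σ₀² = 1/9; data precision n/σ² = 23/3.
θ̂ = ((1/9)·0 + (23/3)·(-1.3)) / (1/9 + 23/3) = (-299/30)/(70/9) = -897/700 ≈ -1.281.

θ̂_MAP = -1.281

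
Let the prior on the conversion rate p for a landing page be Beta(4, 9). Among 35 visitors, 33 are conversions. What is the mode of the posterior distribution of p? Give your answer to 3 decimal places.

Prior: Beta(4, 9).
Data: 33 successes in 35 trials. The binomial likelihood contributes p^33(1−p)^2, so the posterior is Beta(4+33, 9+2) = Beta(37, 11).
For Beta(a, b) with a, b > 1 the mode is (a−1)/(a+b−2) = 36/46 ≈ 0.783.

p̂_MAP = 0.783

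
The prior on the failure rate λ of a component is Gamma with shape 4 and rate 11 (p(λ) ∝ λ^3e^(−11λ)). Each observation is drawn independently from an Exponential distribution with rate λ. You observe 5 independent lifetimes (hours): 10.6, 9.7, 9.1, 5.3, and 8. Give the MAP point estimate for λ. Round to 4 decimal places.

λ̂_MAP = 0.1490

The Exponential(rate=λ) likelihood is ∝ λ^n e^(−λΣtᵢ). Here n = 5 and Σtᵢ = 10.6 + 9.7 + 9.1 + 5.3 + 8 = 42.7.
Posterior ∝ λ^3e^(−11λ) · λ^5e^(−42.7λ) = λ^8e^(−53.7λ), i.e. Gamma(9, 53.7).
Mode = (a−1)/b = 8/53.7 ≈ 0.1490.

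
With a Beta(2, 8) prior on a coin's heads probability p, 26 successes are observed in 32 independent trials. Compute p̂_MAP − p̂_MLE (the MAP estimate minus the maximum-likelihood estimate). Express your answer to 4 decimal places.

MAP − MLE = -0.1375

Posterior is Beta(28, 14); MAP = (28−1)/(42−2) = 27/40 ≈ 0.67500.
MLE ignores the prior: p̂_MLE = k/n = 26/32 ≈ 0.81250.
Difference = 27/40 − 26/32 = -11/80 ≈ -0.1375.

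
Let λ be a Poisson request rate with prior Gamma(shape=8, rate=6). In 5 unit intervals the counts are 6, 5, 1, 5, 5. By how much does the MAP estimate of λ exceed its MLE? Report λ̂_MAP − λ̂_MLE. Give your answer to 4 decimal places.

MAP − MLE = -1.7636

Σxᵢ = 22. Posterior is Gamma(30, 11); MAP = (30−1)/11 = 29/11 ≈ 2.63636.
MLE = x̄ = 22/5 ≈ 4.40000.
Difference = 29/11 − 22/5 = -97/55 ≈ -1.7636.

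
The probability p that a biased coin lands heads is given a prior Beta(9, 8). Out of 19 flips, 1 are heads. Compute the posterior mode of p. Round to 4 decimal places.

Prior: Beta(9, 8).
Data: 1 success in 19 trials. The binomial likelihood contributes p(1−p)^18, so the posterior is Beta(9+1, 8+18) = Beta(10, 26).
For Beta(a, b) with a, b > 1 the mode is (a−1)/(a+b−2) = 9/34 ≈ 0.2647.

p̂_MAP = 0.2647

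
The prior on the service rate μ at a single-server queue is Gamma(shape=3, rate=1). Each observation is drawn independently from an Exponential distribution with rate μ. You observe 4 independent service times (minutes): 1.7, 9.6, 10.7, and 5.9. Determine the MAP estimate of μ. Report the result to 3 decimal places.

μ̂_MAP = 0.208

The Exponential(rate=μ) likelihood is ∝ μ^n e^(−μΣtᵢ). Here n = 4 and Σtᵢ = 1.7 + 9.6 + 10.7 + 5.9 = 27.9.
Posterior ∝ μ^2e^(−1μ) · μ^4e^(−27.9μ) = μ^6e^(−28.9μ), i.e. Gamma(7, 28.9).
Mode = (a−1)/b = 6/28.9 ≈ 0.208.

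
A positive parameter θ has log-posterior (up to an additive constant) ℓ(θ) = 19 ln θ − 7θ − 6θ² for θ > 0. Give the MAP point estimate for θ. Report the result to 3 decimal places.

ℓ'(θ) = 19/θ − 7 − 12θ. Setting this to zero and multiplying by θ: 12θ² + 7θ − 19 = 0.
θ = (−7 + √(7² + 4·12·19)) / (2·12) = (−7 + √961) / 24 = (−7 + 31)/24 = 1.
ℓ''(θ) = −19/θ² − 12 < 0, confirming a maximum.

θ̂_MAP = 1.000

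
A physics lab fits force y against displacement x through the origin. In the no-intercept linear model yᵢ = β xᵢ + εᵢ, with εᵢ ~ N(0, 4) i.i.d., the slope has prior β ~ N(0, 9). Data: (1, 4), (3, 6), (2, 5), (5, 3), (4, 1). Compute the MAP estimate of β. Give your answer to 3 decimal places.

β̂_MAP = 0.920

log p(β | y) = −Σ(yᵢ − βxᵢ)²/(2·4) − β²/(2·9) + const.
Setting the derivative to zero: Σxᵢ(yᵢ − βxᵢ)/4 − β/9 = 0, so β = Σxᵢyᵢ / (Σxᵢ² + σ²/τ²).
Σxᵢyᵢ = 1·4 + 3·6 + 2·5 + 5·3 + 4·1 = 51; Σxᵢ² = 55; σ²/τ² = 4/9.
β̂_MAP = 51 / (55 + 4/9) = 51/(499/9) = 459/499 ≈ 0.920.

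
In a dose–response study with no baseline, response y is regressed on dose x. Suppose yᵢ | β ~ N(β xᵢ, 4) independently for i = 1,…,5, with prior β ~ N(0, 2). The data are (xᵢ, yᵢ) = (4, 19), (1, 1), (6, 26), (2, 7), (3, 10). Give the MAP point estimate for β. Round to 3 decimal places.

β̂_MAP = 4.074

log p(β | y) = −Σ(yᵢ − βxᵢ)²/(2·4) − β²/(2·2) + const.
Setting the derivative to zero: Σxᵢ(yᵢ − βxᵢ)/4 − β/2 = 0, so β = Σxᵢyᵢ / (Σxᵢ² + σ²/τ²).
Σxᵢyᵢ = 4·19 + 1·1 + 6·26 + 2·7 + 3·10 = 277; Σxᵢ² = 66; σ²/τ² = 2.
β̂_MAP = 277 / (66 + 2) = 277/68 ≈ 4.074.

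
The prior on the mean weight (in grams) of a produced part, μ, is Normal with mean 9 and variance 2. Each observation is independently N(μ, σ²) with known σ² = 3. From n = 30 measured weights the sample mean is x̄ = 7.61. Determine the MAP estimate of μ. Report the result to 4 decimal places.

n = 30, x̄ = 7.61.
For a Normal prior and Normal likelihood with known variance, the posterior is Normal; its mode equals its mean, the precision-weighted average.
Prior precision 1/σ₀² = 1/2 = 0.5; data precision n/σ² = 30/3 = 10.
μ̂ = (0.5·9 + 10·7.61) / (0.5 + 10) = 80.6/10.5 = 806/105 ≈ 7.6762.

μ̂_MAP = 7.6762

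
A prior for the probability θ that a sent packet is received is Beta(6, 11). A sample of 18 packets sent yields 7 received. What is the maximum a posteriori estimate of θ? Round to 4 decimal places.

Prior: Beta(6, 11).
Data: 7 successes in 18 trials. The binomial likelihood contributes θ^7(1−θ)^11, so the posterior is Beta(6+7, 11+11) = Beta(13, 22).
For Beta(a, b) with a, b > 1 the mode is (a−1)/(a+b−2) = 12/33 ≈ 0.3636.

θ̂_MAP = 0.3636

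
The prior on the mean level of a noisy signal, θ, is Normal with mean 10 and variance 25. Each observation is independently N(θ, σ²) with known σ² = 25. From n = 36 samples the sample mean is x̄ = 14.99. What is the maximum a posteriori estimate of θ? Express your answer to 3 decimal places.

θ̂_MAP = 14.855

n = 36, x̄ = 14.99.
For a Normal prior and Normal likelihood with known variance, the posterior is Normal; its mode equals its mean, the precision-weighted average.
Prior precision 1/σ₀² = 1/25 = 0.04; data precision n/σ² = 36/25 = 1.44.
θ̂ = (0.04·10 + 1.44·14.99) / (0.04 + 1.44) = 21.9856/1.48 = 13741/925 ≈ 14.855.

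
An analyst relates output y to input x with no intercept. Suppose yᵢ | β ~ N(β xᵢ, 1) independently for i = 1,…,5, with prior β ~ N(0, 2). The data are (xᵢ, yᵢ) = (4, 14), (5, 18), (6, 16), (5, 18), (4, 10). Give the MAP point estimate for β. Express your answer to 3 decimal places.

β̂_MAP = 3.139

log p(β | y) = −Σ(yᵢ − βxᵢ)²/(2·1) − β²/(2·2) + const.
Setting the derivative to zero: Σxᵢ(yᵢ − βxᵢ)/1 − β/2 = 0, so β = Σxᵢyᵢ / (Σxᵢ² + σ²/τ²).
Σxᵢyᵢ = 4·14 + 5·18 + 6·16 + 5·18 + 4·10 = 372; Σxᵢ² = 118; σ²/τ² = 0.5.
β̂_MAP = 372 / (118 + 0.5) = 372/118.5 ≈ 3.139.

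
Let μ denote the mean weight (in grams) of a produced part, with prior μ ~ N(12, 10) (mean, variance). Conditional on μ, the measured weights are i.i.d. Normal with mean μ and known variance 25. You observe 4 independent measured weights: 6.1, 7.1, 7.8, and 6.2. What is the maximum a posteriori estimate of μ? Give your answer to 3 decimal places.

n = 4; x̄ = (6.1 + 7.1 + 7.8 + 6.2)/4 = 27.2/4 = 6.8.
For a Normal prior and Normal likelihood with known variance, the posterior is Normal; its mode equals its mean, the precision-weighted average.
Prior precision 1/σ₀² = 1/10 = 0.1; data precision n/σ² = 4/25 = 0.16.
μ̂ = (0.1·12 + 0.16·6.8) / (0.1 + 0.16) = 2.288/0.26 = 8.800.

μ̂_MAP = 8.800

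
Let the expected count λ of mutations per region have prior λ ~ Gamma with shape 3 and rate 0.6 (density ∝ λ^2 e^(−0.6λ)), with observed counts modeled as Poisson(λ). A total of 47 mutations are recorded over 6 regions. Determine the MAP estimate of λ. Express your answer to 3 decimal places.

λ̂_MAP = 7.424

Σxᵢ = 47, n = 6.
Posterior ∝ λ^2e^(−0.6λ) · λ^47e^(−6λ) = λ^49e^(−6.6λ), i.e. Gamma(shape=50, rate=6.6).
The mode of a Gamma(a, b) with a ≥ 1 (shape–rate) is (a−1)/b = 49/6.6 ≈ 7.424.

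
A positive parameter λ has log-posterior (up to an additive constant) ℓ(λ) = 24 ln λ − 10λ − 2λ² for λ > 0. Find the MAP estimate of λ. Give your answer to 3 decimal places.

λ̂_MAP = 1.500

ℓ'(λ) = 24/λ − 10 − 4λ. Setting this to zero and multiplying by λ: 4λ² + 10λ − 24 = 0.
λ = (−10 + √(10² + 4·4·24)) / (2·4) = (−10 + √484) / 8 = (−10 + 22)/8 = 3/2.
ℓ''(λ) = −24/λ² − 4 < 0, confirming a maximum.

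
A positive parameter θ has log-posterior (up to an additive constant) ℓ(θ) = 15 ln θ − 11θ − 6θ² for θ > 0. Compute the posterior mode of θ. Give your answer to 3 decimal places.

ℓ'(θ) = 15/θ − 11 − 12θ. Setting this to zero and multiplying by θ: 12θ² + 11θ − 15 = 0.
θ = (−11 + √(11² + 4·12·15)) / (2·12) = (−11 + √841) / 24 = (−11 + 29)/24 = 3/4.
ℓ''(θ) = −15/θ² − 12 < 0, confirming a maximum.

θ̂_MAP = 0.750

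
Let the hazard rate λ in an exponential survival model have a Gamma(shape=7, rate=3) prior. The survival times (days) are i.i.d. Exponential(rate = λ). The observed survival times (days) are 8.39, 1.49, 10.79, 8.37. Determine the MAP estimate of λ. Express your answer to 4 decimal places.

λ̂_MAP = 0.3121

The Exponential(rate=λ) likelihood is ∝ λ^n e^(−λΣtᵢ). Here n = 4 and Σtᵢ = 8.39 + 1.49 + 10.79 + 8.37 = 29.04.
Posterior ∝ λ^6e^(−3λ) · λ^4e^(−29.04λ) = λ^10e^(−32.04λ), i.e. Gamma(11, 32.04).
Mode = (a−1)/b = 10/32.04 ≈ 0.3121.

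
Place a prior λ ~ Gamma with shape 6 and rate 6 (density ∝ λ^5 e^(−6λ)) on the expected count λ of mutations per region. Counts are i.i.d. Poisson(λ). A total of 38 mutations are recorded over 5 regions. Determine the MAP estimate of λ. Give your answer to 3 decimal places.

Σxᵢ = 38, n = 5.
Posterior ∝ λ^5e^(−6λ) · λ^38e^(−5λ) = λ^43e^(−11λ), i.e. Gamma(shape=44, rate=11).
The mode of a Gamma(a, b) with a ≥ 1 (shape–rate) is (a−1)/b = 43/11 ≈ 3.909.

λ̂_MAP = 3.909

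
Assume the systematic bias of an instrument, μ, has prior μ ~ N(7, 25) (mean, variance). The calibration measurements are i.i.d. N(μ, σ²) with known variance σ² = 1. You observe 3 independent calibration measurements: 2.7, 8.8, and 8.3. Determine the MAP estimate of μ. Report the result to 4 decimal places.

n = 3; x̄ = (2.7 + 8.8 + 8.3)/3 = 19.8/3 = 6.6.
For a Normal prior and Normal likelihood with known variance, the posterior is Normal; its mode equals its mean, the precision-weighted average.
Prior precision 1/σ₀² = 1/25 = 0.04; data precision n/σ² = 3/1 = 3.
μ̂ = (0.04·7 + 3·6.6) / (0.04 + 3) = 20.08/3.04 = 251/38 ≈ 6.6053.

μ̂_MAP = 6.6053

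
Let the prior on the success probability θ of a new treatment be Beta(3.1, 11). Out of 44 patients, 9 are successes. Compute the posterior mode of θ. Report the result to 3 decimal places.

Prior: Beta(3.1, 11).
Data: 9 successes in 44 trials. The binomial likelihood contributes θ^9(1−θ)^35, so the posterior is Beta(3.1+9, 11+35) = Beta(12.1, 46).
For Beta(a, b) with a, b > 1 the mode is (a−1)/(a+b−2) = 11.1/56.1 ≈ 0.198.

θ̂_MAP = 0.198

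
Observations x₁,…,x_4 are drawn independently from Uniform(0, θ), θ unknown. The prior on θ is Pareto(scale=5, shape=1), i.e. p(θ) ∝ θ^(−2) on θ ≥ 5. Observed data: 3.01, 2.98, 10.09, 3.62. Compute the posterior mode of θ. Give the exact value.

θ̂_MAP = 10.09

The Uniform(0, θ) likelihood is θ^(−n) for θ ≥ max(xᵢ), zero otherwise. Here max(xᵢ) = 10.09.
Posterior ∝ θ^(−2) · θ^(−4) = θ^(−6) on θ ≥ max(5, 10.09) = 10.09.
This density is strictly decreasing in θ, so the posterior mode lies at the lower boundary of the support.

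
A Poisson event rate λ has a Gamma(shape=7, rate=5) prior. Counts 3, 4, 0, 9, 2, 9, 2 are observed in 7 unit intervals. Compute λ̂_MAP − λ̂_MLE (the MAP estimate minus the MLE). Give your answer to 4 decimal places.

MAP − MLE = -1.2262

Σxᵢ = 29. Posterior is Gamma(36, 12); MAP = (36−1)/12 = 35/12 ≈ 2.91667.
MLE = x̄ = 29/7 ≈ 4.14286.
Difference = 35/12 − 29/7 = -103/84 ≈ -1.2262.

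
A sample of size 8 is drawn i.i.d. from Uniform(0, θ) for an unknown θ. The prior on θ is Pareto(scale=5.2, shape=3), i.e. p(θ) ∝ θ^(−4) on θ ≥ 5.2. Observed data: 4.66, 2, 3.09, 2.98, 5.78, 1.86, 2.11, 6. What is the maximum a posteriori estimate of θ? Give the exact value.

θ̂_MAP = 6

The Uniform(0, θ) likelihood is θ^(−n) for θ ≥ max(xᵢ), zero otherwise. Here max(xᵢ) = 6.
Posterior ∝ θ^(−4) · θ^(−8) = θ^(−12) on θ ≥ max(5.2, 6) = 6.
This density is strictly decreasing in θ, so the posterior mode lies at the lower boundary of the support.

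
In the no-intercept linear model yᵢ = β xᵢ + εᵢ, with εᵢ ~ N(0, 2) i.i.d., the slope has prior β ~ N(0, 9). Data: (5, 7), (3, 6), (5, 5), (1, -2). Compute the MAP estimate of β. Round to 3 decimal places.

log p(β | y) = −Σ(yᵢ − βxᵢ)²/(2·2) − β²/(2·9) + const.
Setting the derivative to zero: Σxᵢ(yᵢ − βxᵢ)/2 − β/9 = 0, so β = Σxᵢyᵢ / (Σxᵢ² + σ²/τ²).
Σxᵢyᵢ = 5·7 + 3·6 + 5·5 + 1·(-2) = 76; Σxᵢ² = 60; σ²/τ² = 2/9.
β̂_MAP = 76 / (60 + 2/9) = 76/(542/9) = 342/271 ≈ 1.262.

β̂_MAP = 1.262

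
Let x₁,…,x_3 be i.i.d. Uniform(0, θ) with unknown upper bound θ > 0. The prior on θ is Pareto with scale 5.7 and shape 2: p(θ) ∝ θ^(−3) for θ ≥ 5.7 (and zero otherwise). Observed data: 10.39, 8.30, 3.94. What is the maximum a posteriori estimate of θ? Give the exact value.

The Uniform(0, θ) likelihood is θ^(−n) for θ ≥ max(xᵢ), zero otherwise. Here max(xᵢ) = 10.39.
Posterior ∝ θ^(−3) · θ^(−3) = θ^(−6) on θ ≥ max(5.7, 10.39) = 10.39.
This density is strictly decreasing in θ, so the posterior mode lies at the lower boundary of the support.

θ̂_MAP = 10.39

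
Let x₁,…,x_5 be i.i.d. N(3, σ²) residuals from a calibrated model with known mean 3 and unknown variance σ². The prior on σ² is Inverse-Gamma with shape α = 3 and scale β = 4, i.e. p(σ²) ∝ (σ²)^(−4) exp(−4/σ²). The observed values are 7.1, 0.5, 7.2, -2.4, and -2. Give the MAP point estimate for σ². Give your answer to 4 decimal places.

Sum of squared deviations about the known mean: SS = (7.1−3)² + (0.5−3)² + (7.2−3)² + (-2.4−3)² + (-2−3)² = 94.86.
The Normal likelihood contributes (σ²)^(−n/2) exp(−SS/(2σ²)), so the posterior is Inverse-Gamma(α + n/2, β + SS/2) = Inverse-Gamma(5.5, 51.43).
The mode of Inverse-Gamma(a, b) is b/(a+1) = 51.43/6.5 ≈ 7.9123.

σ̂²_MAP = 7.9123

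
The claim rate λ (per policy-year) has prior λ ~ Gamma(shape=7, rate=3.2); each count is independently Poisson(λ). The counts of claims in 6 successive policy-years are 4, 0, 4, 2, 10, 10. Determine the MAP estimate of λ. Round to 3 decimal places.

λ̂_MAP = 3.913

Σxᵢ = 4+0+4+2+10+10 = 30, with n = 6.
Posterior ∝ λ^6e^(−3.2λ) · λ^30e^(−6λ) = λ^36e^(−9.2λ), i.e. Gamma(shape=37, rate=9.2).
The mode of a Gamma(a, b) with a ≥ 1 (shape–rate) is (a−1)/b = 36/9.2 ≈ 3.913.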